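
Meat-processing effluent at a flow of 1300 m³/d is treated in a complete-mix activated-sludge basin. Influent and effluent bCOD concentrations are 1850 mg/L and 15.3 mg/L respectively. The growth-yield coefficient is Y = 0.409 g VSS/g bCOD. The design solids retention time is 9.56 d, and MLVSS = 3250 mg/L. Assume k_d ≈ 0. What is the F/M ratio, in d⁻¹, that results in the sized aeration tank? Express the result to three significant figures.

With k_d = 0 the design equation reduces to V = Y Q (S₀−S) θ_c / X = 0.409 × 1300 × (1850 − 15.3) × 9.56 / 3250 = 2870 m³.
Food-to-microorganism ratio F/M = Q S₀ / (V X) = 1300 × 1850 / (2870 × 3250) = 0.2579 d⁻¹.

F/M ≈ 0.258 d⁻¹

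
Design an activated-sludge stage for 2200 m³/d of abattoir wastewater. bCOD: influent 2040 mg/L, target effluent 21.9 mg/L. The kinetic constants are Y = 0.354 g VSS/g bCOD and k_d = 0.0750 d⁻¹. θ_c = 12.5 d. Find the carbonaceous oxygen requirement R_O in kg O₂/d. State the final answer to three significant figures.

R_O ≈ 3290 kg O₂/d

Correct the yield for decay: Y_obs = Y/(1 + k_d θ_c) = 0.354 / (1 + 0.0750 × 12.5) = 0.354 / 1.938 = 0.1827.
Mass of bCOD removed per day: Q(S₀ − S) = 2200 × 2018 g/m³ = 4440 kg/d.
Net sludge production P_X = 0.1827 × 4440 = 811.2 kg VSS/d.
R_O = Q·(S₀ − S) − 1.42·P_X = 4440 − 1.42 × 811.2 = 3288 kg O₂/d.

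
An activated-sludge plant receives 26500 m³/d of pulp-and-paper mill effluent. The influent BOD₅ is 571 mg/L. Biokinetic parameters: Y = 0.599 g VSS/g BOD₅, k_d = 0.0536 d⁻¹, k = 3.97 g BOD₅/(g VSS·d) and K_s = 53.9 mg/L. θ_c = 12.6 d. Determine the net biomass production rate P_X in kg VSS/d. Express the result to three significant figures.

Effluent substrate depends only on kinetics and SRT: S = K_s(1 + k_d θ_c) / [θ_c(Yk − k_d) − 1] = 53.9 × (1 + 0.0536 × 12.6) / [12.6 × (0.599 × 3.97 − 0.0536) − 1] = 90.30 / 28.29 = 3.192 mg/L.
Correct the yield for decay: Y_obs = Y/(1 + k_d θ_c) = 0.599 / (1 + 0.0536 × 12.6) = 0.599 / 1.675 = 0.3575.
Q·(S₀ − S) = 26500 × (571 − 3.19) × 10⁻³ = 15047 kg/d removed.
P_X = Y_obs · Q(S₀ − S) = 0.3575 × 15047 = 5380 kg VSS/d.

P_X ≈ 5380 kg VSS/d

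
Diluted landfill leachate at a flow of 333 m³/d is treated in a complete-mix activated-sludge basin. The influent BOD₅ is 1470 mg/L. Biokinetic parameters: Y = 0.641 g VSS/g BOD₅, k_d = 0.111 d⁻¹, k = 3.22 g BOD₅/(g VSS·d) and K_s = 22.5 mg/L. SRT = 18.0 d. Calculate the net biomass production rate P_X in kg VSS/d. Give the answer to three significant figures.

P_X ≈ 105 kg VSS/d

Effluent substrate depends only on kinetics and SRT: S = K_s(1 + k_d θ_c) / [θ_c(Yk − k_d) − 1] = 22.5 × (1 + 0.111 × 18.0) / [18.0 × (0.641 × 3.22 − 0.111) − 1] = 67.45 / 34.15 = 1.975 mg/L.
Observed yield with endogenous decay: Y_obs = Y / (1 + k_d·θ_c) = 0.641 / (1 + 0.111 × 18.0) = 0.641 / 2.998 = 0.2138 g VSS/g BOD₅.
Q·(S₀ − S) = 333 × (1470 − 1.98) × 10⁻³ = 488.9 kg/d removed.
So the net sludge growth is P_X = 0.2138 × 488.9 = 104.5 kg VSS/d.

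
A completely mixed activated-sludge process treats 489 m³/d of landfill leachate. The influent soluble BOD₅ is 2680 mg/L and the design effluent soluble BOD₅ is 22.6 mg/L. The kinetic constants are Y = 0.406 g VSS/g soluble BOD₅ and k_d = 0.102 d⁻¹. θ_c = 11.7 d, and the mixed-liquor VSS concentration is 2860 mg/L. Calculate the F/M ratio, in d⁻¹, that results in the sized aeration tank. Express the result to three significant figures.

Rearranging the biomass balance for a CMAS with decay, V = Y·Q·ΔS·θ_c / [X·(1+k_d θ_c)] = 0.406 × 489 × (2680 − 22.6) × 11.7 / [2860 × (1 + 0.102 × 11.7)] = 6.17×10^6 / 6273 = 984.0 m³.
Food-to-microorganism ratio F/M = Q S₀ / (V X) = 489 × 2680 / (984.0 × 2860) = 0.4657 d⁻¹.

F/M ≈ 0.466 d⁻¹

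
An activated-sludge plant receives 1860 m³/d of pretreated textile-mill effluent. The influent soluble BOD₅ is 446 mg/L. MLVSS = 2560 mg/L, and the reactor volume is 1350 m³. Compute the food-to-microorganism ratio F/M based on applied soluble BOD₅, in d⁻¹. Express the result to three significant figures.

Food-to-microorganism ratio F/M = Q S₀ / (V X) = 1860 × 446 / (1350 × 2560) = 0.2400 d⁻¹.

F/M ≈ 0.240 d⁻¹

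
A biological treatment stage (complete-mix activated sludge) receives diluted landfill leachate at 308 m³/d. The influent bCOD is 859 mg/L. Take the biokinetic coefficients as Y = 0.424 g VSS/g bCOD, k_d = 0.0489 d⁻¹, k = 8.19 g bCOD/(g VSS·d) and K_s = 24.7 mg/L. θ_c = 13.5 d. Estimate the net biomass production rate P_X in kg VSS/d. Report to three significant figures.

Effluent substrate depends only on kinetics and SRT: S = K_s(1 + k_d θ_c) / [θ_c(Yk − k_d) − 1] = 24.7 × (1 + 0.0489 × 13.5) / [13.5 × (0.424 × 8.19 − 0.0489) − 1] = 41.01 / 45.22 = 0.9068 mg/L.
The observed yield is Y_obs = Y/(1 + k_d·θ_c) = 0.424 / (1 + 0.0489 × 13.5) = 0.424 / 1.660 = 0.2554 g VSS per g bCOD removed.
Mass of bCOD removed per day: Q(S₀ − S) = 308 × 858.1 g/m³ = 264.3 kg/d.
Net biomass production P_X = Y_obs × Q·(S₀ − S) = 0.2554 × 264.3 = 67.50 kg VSS/d.

P_X ≈ 67.5 kg VSS/d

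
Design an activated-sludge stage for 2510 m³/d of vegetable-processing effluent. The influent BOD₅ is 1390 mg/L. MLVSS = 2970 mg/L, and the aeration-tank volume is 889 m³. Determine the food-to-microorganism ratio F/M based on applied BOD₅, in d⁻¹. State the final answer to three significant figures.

F/M ≈ 1.32 d⁻¹

Food-to-microorganism ratio F/M = Q S₀ / (V X) = 2510 × 1390 / (889.0 × 2970) = 1.321 d⁻¹.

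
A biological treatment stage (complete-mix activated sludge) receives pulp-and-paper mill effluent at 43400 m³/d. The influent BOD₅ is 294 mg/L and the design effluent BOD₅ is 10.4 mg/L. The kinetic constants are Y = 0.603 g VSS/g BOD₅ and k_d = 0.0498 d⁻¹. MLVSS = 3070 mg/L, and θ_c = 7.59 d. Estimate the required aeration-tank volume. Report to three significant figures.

V ≈ 13300 m³

From the SRT design equation V = Y Q (S₀−S) θ_c / [X (1 + k_d θ_c)] = 0.603 × 43400 × (294 − 10.4) × 7.59 / [3070 × (1 + 0.0498 × 7.59)] = 5.63×10^7 / 4230 = 13316 m³.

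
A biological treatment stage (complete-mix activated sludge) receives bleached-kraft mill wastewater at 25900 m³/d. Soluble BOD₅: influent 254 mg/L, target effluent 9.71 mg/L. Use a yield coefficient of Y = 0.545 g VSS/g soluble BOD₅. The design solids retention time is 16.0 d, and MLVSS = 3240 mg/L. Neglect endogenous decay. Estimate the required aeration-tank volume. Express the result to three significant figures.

V·X = Y·Q·ΔS·θ_c gives V = 0.545 × 25900 × (254 − 9.71) × 16.0 / 3240 = 17029 m³.

V ≈ 17000 m³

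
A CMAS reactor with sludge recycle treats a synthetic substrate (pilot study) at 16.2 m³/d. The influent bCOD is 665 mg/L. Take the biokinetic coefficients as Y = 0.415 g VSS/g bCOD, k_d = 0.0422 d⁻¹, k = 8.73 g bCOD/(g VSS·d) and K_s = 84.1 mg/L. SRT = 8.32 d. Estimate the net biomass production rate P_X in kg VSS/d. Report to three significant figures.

P_X ≈ 3.29 kg VSS/d

For a completely mixed reactor with recycle the Lawrence–McCarty relation gives S = K_s·(1 + k_d·θ_c) / [θ_c·(Y·k − k_d) − 1] = 84.1 × (1 + 0.0422 × 8.32) / [8.32 × (0.415 × 8.73 − 0.0422) − 1] = 113.6 / 28.79 = 3.947 mg/L.
The observed yield is Y_obs = Y/(1 + k_d·θ_c) = 0.415 / (1 + 0.0422 × 8.32) = 0.415 / 1.351 = 0.3072 g VSS per g bCOD removed.
Substrate removed = Q·(S₀ − S) = 16.2 m³/d × (665 − 3.95) g/m³ = 1.07×10^4 g/d = 10.71 kg/d.
P_X = Y_obs · Q(S₀ − S) = 0.3072 × 10.71 = 3.289 kg VSS/d.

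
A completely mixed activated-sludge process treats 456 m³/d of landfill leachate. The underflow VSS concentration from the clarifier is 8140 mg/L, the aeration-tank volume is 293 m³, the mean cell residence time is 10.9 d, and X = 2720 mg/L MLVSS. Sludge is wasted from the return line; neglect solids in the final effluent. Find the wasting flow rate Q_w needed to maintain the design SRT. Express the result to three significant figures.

Wasting from the return line (neglecting effluent solids): Q_w = V·X / (θ_c·X_r) = 293.0 × 2720 / (10.9 × 8140) = 8.982 m³/d.

Q_w ≈ 8.98 m³/d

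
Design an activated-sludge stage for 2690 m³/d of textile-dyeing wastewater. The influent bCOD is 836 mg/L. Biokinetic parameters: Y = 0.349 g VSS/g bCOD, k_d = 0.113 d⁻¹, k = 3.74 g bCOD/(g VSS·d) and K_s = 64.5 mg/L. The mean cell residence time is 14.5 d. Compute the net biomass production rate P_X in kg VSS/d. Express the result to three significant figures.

P_X ≈ 294 kg VSS/d

For a completely mixed reactor with recycle the Lawrence–McCarty relation gives S = K_s·(1 + k_d·θ_c) / [θ_c·(Y·k − k_d) − 1] = 64.5 × (1 + 0.113 × 14.5) / [14.5 × (0.349 × 3.74 − 0.113) − 1] = 170.2 / 16.29 = 10.45 mg/L.
Y_obs = Y / (1 + k_d θ_c) = 0.349 / (1 + 0.113 × 14.5) = 0.349 / 2.639 = 0.1323.
ΔS = 836 − 10.4 = 825.6 mg/L, so the substrate removal rate is 2690 × 825.6/1000 = 2221 kg bCOD/d.
So the net sludge growth is P_X = 0.1323 × 2221 = 293.8 kg VSS/d.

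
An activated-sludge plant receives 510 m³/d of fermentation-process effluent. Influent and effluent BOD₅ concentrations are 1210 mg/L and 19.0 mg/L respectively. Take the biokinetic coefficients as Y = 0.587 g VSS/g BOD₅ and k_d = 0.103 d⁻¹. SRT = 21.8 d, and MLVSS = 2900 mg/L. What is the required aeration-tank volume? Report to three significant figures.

From the SRT design equation V = Y Q (S₀−S) θ_c / [X (1 + k_d θ_c)] = 0.587 × 510 × (1210 − 19.0) × 21.8 / [2900 × (1 + 0.103 × 21.8)] = 7.77×10^6 / 9412 = 825.9 m³.

V ≈ 826 m³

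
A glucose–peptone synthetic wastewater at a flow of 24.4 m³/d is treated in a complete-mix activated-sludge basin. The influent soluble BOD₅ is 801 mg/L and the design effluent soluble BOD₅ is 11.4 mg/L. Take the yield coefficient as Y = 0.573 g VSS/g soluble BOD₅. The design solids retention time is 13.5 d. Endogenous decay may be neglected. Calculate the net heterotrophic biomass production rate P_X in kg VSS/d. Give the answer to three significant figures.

Since k_d ≈ 0, Y_obs = Y = 0.573 g VSS/g soluble BOD₅.
ΔS = 801 − 11.4 = 789.6 mg/L, so the substrate removal rate is 24.4 × 789.6/1000 = 19.27 kg soluble BOD₅/d.
Net biomass production P_X = Y_obs × Q·(S₀ − S) = 0.5730 × 19.27 = 11.04 kg VSS/d.

P_X ≈ 11.0 kg VSS/d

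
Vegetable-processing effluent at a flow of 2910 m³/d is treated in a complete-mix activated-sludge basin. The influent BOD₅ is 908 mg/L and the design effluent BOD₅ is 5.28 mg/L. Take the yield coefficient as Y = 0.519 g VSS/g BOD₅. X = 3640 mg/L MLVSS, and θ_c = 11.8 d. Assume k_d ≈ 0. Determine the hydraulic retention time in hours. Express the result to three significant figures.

V·X = Y·Q·ΔS·θ_c gives V = 0.519 × 2910 × (908 − 5.28) × 11.8 / 3640 = 4420 m³.
Hydraulic retention time τ = V/Q = 4420 / 2910 = 1.519 d = 36.45 h.

τ ≈ 36.5 h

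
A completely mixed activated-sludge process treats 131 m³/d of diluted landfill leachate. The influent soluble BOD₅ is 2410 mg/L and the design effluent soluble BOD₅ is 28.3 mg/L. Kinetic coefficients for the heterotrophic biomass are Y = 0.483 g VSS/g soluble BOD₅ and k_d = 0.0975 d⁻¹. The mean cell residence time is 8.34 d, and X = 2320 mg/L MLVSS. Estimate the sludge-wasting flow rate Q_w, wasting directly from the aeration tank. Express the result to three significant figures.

Q_w ≈ 35.8 m³/d

Rearranging the biomass balance for a CMAS with decay, V = Y·Q·ΔS·θ_c / [X·(1+k_d θ_c)] = 0.483 × 131 × (2410 − 28.3) × 8.34 / [2320 × (1 + 0.0975 × 8.34)] = 1.26×10^6 / 4207 = 298.8 m³.
Wasting from the aeration tank: Q_w = V / θ_c = 298.8 / 8.34 = 35.82 m³/d.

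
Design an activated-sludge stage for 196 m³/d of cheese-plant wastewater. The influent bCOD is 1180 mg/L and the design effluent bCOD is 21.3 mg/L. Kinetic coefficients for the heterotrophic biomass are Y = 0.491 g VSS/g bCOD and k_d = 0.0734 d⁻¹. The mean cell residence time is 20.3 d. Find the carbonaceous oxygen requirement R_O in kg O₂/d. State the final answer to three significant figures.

Correct the yield for decay: Y_obs = Y/(1 + k_d θ_c) = 0.491 / (1 + 0.0734 × 20.3) = 0.491 / 2.490 = 0.1972.
Q·(S₀ − S) = 196 × (1180 − 21.3) × 10⁻³ = 227.1 kg/d removed.
Net sludge production P_X = 0.1972 × 227.1 = 44.78 kg VSS/d.
R_O = Q·(S₀ − S) − 1.42·P_X = 227.1 − 1.42 × 44.78 = 163.5 kg O₂/d.

R_O ≈ 164 kg O₂/d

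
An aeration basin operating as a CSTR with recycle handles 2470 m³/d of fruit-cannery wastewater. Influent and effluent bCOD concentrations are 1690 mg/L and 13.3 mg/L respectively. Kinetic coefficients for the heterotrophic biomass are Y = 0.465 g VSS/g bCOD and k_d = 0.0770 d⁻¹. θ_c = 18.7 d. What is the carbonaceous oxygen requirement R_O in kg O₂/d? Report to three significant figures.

R_O ≈ 3020 kg O₂/d

Correct the yield for decay: Y_obs = Y/(1 + k_d θ_c) = 0.465 / (1 + 0.0770 × 18.7) = 0.465 / 2.440 = 0.1906.
ΔS = 1690 − 13.3 = 1677 mg/L, so the substrate removal rate is 2470 × 1677/1000 = 4141 kg bCOD/d.
P_X = Y_obs·Q·(S₀ − S) = 0.1906 × 4141 = 789.3 kg VSS/d.
Carbonaceous O₂ demand = substrate oxidised − cell-mass equivalent = 4141 − 1.42 × 789.3 = 3021 kg O₂/d.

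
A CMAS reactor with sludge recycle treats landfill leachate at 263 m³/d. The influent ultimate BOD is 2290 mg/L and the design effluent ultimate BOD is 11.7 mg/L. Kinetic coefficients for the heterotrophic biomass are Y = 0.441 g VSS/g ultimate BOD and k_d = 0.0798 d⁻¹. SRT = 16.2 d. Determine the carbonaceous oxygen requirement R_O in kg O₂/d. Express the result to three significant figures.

The observed yield is Y_obs = Y/(1 + k_d·θ_c) = 0.441 / (1 + 0.0798 × 16.2) = 0.441 / 2.293 = 0.1923 g VSS per g ultimate BOD removed.
Q·(S₀ − S) = 263 × (2290 − 11.7) × 10⁻³ = 599.2 kg/d removed.
Net sludge production P_X = 0.1923 × 599.2 = 115.3 kg VSS/d.
Carbonaceous O₂ demand = substrate oxidised − cell-mass equivalent = 599.2 − 1.42 × 115.3 = 435.5 kg O₂/d.

R_O ≈ 436 kg O₂/d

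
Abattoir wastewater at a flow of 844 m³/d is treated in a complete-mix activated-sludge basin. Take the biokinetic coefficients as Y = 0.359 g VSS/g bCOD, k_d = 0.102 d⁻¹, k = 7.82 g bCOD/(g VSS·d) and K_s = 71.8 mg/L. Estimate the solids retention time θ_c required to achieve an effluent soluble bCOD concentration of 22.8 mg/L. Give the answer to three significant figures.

θ_c ≈ 1.74 d

At the target effluent, Y k S/(K_s+S) = 0.359×7.82×22.8/94.60 = 0.6766 d⁻¹.
Then 1/θ_c = μ − k_d = 0.6766 − 0.102 = 0.5746 d⁻¹, giving θ_c = 1.740 d.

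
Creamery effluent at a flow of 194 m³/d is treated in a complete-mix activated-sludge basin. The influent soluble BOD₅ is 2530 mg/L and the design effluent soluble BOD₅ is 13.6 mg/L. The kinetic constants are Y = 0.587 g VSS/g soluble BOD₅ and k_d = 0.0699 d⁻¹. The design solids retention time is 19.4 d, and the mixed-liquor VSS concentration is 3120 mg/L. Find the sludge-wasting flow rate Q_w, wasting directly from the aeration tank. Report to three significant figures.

Q_w ≈ 39.0 m³/d

From the SRT design equation V = Y Q (S₀−S) θ_c / [X (1 + k_d θ_c)] = 0.587 × 194 × (2530 − 13.6) × 19.4 / [3120 × (1 + 0.0699 × 19.4)] = 5.56×10^6 / 7351 = 756.3 m³.
Wasting from the aeration tank: Q_w = V / θ_c = 756.3 / 19.4 = 38.98 m³/d.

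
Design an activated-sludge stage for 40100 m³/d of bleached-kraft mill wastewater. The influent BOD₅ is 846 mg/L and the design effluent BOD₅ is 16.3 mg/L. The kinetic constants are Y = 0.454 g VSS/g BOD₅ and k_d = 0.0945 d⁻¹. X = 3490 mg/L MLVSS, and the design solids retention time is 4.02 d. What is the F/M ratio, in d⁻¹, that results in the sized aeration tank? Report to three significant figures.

Rearranging the biomass balance for a CMAS with decay, V = Y·Q·ΔS·θ_c / [X·(1+k_d θ_c)] = 0.454 × 40100 × (846 − 16.3) × 4.02 / [3490 × (1 + 0.0945 × 4.02)] = 6.07×10^7 / 4816 = 12609 m³.
F/M = applied load / biomass = Q·S₀/(V·X) = 40100 × 846 / (12609 × 3490) = 0.7709 d⁻¹.

F/M ≈ 0.771 d⁻¹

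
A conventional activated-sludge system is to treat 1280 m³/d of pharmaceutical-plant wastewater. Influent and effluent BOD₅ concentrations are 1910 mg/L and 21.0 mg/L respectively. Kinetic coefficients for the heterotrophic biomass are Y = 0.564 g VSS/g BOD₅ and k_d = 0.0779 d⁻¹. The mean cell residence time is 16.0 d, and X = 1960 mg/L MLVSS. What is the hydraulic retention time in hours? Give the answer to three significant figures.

Rearranging the biomass balance for a CMAS with decay, V = Y·Q·ΔS·θ_c / [X·(1+k_d θ_c)] = 0.564 × 1280 × (1910 − 21.0) × 16.0 / [1960 × (1 + 0.0779 × 16.0)] = 2.18×10^7 / 4403 = 4956 m³.
HRT = V/Q = 4956 m³ / 1280 m³·d⁻¹ = 3.872 d × 24 = 92.92 h.

τ ≈ 92.9 h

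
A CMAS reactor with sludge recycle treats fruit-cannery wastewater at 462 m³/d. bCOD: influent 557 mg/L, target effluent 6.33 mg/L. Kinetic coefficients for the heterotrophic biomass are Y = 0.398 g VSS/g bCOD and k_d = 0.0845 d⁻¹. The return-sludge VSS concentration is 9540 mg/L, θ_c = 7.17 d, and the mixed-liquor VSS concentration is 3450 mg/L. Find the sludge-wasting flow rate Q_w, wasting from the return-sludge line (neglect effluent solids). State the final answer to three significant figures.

Steady-state biomass mass balance: V·X·(1 + k_d·θ_c) = Y·Q·(S₀ − S)·θ_c, so V = 0.398 × 462 × (557 − 6.33) × 7.17 / [3450 × (1 + 0.0845 × 7.17)] = 7.26×10^5 / 5540 = 131.0 m³.
Wasting from the return line (neglecting effluent solids): Q_w = V·X / (θ_c·X_r) = 131.0 × 3450 / (7.17 × 9540) = 6.609 m³/d.

Q_w ≈ 6.61 m³/d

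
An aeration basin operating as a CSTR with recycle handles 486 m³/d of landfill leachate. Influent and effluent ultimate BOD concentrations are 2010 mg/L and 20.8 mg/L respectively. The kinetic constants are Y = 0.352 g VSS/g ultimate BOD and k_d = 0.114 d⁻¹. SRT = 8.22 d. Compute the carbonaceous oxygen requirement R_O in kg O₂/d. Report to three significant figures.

R_O ≈ 717 kg O₂/d

Correct the yield for decay: Y_obs = Y/(1 + k_d θ_c) = 0.352 / (1 + 0.114 × 8.22) = 0.352 / 1.937 = 0.1817.
Mass of ultimate BOD removed per day: Q(S₀ − S) = 486 × 1989 g/m³ = 966.8 kg/d.
Net sludge production P_X = 0.1817 × 966.8 = 175.7 kg VSS/d.
R_O = Q·ΔS − 1.42 P_X = 966.8 − 249.5 = 717.3 kg O₂/d.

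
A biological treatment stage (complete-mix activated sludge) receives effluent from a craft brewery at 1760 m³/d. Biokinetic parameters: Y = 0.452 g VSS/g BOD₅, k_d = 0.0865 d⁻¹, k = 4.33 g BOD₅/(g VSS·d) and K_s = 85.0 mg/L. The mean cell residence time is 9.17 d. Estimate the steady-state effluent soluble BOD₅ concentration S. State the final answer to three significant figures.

For a completely mixed reactor with recycle the Lawrence–McCarty relation gives S = K_s·(1 + k_d·θ_c) / [θ_c·(Y·k − k_d) − 1] = 85.0 × (1 + 0.0865 × 9.17) / [9.17 × (0.452 × 4.33 − 0.0865) − 1] = 152.4 / 16.15 = 9.436 mg/L.

S ≈ 9.44 mg/L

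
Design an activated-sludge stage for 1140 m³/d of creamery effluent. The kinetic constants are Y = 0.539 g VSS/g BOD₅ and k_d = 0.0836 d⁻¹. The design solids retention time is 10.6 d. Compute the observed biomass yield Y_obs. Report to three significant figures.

Y_obs ≈ 0.286 g VSS/g BOD₅

Correct the yield for decay: Y_obs = Y/(1 + k_d θ_c) = 0.539 / (1 + 0.0836 × 10.6) = 0.539 / 1.886 = 0.2858.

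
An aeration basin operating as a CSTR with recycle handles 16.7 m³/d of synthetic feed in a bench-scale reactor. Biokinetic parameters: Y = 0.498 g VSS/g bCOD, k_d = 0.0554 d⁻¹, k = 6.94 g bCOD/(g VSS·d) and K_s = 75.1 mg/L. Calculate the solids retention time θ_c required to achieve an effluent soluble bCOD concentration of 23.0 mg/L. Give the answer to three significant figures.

θ_c ≈ 1.32 d

At the target effluent, Y k S/(K_s+S) = 0.498×6.94×23.0/98.10 = 0.8103 d⁻¹.
Then 1/θ_c = μ − k_d = 0.8103 − 0.0554 = 0.7549 d⁻¹, giving θ_c = 1.325 d.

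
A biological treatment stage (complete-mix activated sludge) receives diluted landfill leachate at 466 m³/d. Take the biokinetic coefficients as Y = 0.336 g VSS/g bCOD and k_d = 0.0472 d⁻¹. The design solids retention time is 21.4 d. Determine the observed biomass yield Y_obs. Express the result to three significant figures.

Y_obs ≈ 0.167 g VSS/g bCOD

The observed yield is Y_obs = Y/(1 + k_d·θ_c) = 0.336 / (1 + 0.0472 × 21.4) = 0.336 / 2.010 = 0.1672 g VSS per g bCOD removed.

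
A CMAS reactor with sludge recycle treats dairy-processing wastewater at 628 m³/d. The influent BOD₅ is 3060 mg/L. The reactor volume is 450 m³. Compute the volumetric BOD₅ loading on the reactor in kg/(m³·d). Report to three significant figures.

Volumetric loading L_v = Q·S₀ / V = 628 × 3060 g/m³ / 450.0 m³ = 4270 g/(m³·d) = 4.270 kg BOD₅/(m³·d).

L_v ≈ 4.27 kg BOD₅/(m³·d)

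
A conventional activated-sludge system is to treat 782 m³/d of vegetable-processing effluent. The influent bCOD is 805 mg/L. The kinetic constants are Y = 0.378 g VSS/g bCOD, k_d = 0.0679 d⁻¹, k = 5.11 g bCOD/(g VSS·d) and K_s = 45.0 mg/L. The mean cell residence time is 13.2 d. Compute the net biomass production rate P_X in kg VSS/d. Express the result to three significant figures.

From the Monod/SRT balance for a CMAS, S = K_s·(1+k_d θ_c)/[θ_c·(Y k − k_d) − 1] = 45.0 × (1 + 0.0679 × 13.2) / [13.2 × (0.378 × 5.11 − 0.0679) − 1] = 85.33 / 23.60 = 3.616 mg/L.
The observed yield is Y_obs = Y/(1 + k_d·θ_c) = 0.378 / (1 + 0.0679 × 13.2) = 0.378 / 1.896 = 0.1993 g VSS per g bCOD removed.
Mass of bCOD removed per day: Q(S₀ − S) = 782 × 801.4 g/m³ = 626.7 kg/d.
Net biomass production P_X = Y_obs × Q·(S₀ − S) = 0.1993 × 626.7 = 124.9 kg VSS/d.

P_X ≈ 125 kg VSS/d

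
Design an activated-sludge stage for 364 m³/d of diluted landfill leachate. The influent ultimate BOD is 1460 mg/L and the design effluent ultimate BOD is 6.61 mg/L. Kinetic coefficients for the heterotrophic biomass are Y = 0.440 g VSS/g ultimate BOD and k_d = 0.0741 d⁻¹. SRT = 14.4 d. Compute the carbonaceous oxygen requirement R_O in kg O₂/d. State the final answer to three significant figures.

Correct the yield for decay: Y_obs = Y/(1 + k_d θ_c) = 0.440 / (1 + 0.0741 × 14.4) = 0.440 / 2.067 = 0.2129.
Mass of ultimate BOD removed per day: Q(S₀ − S) = 364 × 1453 g/m³ = 529.0 kg/d.
P_X = Y_obs·Q·(S₀ − S) = 0.2129 × 529.0 = 112.6 kg VSS/d.
Carbonaceous O₂ demand = substrate oxidised − cell-mass equivalent = 529.0 − 1.42 × 112.6 = 369.1 kg O₂/d.

R_O ≈ 369 kg O₂/d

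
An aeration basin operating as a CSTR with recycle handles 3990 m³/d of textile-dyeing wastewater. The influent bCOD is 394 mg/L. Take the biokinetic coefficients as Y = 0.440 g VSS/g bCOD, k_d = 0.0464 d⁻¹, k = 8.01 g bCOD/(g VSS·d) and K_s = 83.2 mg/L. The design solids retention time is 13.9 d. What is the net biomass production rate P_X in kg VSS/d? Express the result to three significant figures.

From the Monod/SRT balance for a CMAS, S = K_s·(1+k_d θ_c)/[θ_c·(Y k − k_d) − 1] = 83.2 × (1 + 0.0464 × 13.9) / [13.9 × (0.440 × 8.01 − 0.0464) − 1] = 136.9 / 47.34 = 2.891 mg/L.
Correct the yield for decay: Y_obs = Y/(1 + k_d θ_c) = 0.440 / (1 + 0.0464 × 13.9) = 0.440 / 1.645 = 0.2675.
Q·(S₀ − S) = 3990 × (394 − 2.89) × 10⁻³ = 1561 kg/d removed.
Net biomass production P_X = Y_obs × Q·(S₀ − S) = 0.2675 × 1561 = 417.4 kg VSS/d.

P_X ≈ 417 kg VSS/d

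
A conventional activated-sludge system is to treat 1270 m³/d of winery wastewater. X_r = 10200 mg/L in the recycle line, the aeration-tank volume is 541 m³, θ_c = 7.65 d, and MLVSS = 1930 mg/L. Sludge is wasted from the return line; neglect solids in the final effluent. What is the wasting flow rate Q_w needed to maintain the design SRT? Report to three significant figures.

Q_w ≈ 13.4 m³/d

θ_c = V·X/(Q_w·X_r) when wasting from the recycle, so Q_w = V·X/(θ_c·X_r) = 541.0 × 1930 / (7.65 × 10200) = 13.38 m³/d.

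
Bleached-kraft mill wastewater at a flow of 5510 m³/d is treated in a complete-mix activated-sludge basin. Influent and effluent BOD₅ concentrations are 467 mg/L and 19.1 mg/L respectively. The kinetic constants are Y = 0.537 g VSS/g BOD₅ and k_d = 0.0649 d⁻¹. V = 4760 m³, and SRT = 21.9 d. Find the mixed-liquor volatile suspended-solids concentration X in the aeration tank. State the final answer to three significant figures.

X ≈ 2520 mg/L

X = Y·Q·ΔS·θ_c / [V·(1 + k_d θ_c)] = 0.537 × 5510 × (467 − 19.1) × 21.9 / [4760 × (1 + 0.0649 × 21.9)] = 2518 mg/L.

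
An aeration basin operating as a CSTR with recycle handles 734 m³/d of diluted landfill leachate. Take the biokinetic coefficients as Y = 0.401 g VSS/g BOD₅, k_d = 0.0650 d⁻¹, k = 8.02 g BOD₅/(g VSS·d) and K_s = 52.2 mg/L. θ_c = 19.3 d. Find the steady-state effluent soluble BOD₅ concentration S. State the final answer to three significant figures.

From the Monod/SRT balance for a CMAS, S = K_s·(1+k_d θ_c)/[θ_c·(Y k − k_d) − 1] = 52.2 × (1 + 0.0650 × 19.3) / [19.3 × (0.401 × 8.02 − 0.0650) − 1] = 117.7 / 59.81 = 1.967 mg/L.

S ≈ 1.97 mg/L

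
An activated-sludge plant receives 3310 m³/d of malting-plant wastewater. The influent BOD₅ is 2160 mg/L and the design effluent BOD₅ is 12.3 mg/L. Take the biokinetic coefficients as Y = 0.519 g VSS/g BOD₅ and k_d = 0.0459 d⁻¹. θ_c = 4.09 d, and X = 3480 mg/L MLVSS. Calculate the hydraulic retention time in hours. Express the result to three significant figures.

Steady-state biomass mass balance: V·X·(1 + k_d·θ_c) = Y·Q·(S₀ − S)·θ_c, so V = 0.519 × 3310 × (2160 − 12.3) × 4.09 / [3480 × (1 + 0.0459 × 4.09)] = 1.51×10^7 / 4133 = 3651 m³.
HRT = V/Q = 3651 m³ / 3310 m³·d⁻¹ = 1.103 d × 24 = 26.47 h.

τ ≈ 26.5 h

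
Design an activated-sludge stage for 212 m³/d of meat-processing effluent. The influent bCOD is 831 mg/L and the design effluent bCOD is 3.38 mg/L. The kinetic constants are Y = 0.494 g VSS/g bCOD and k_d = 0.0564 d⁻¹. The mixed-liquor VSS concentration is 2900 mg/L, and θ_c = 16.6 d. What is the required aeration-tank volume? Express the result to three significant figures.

V ≈ 256 m³

From the SRT design equation V = Y Q (S₀−S) θ_c / [X (1 + k_d θ_c)] = 0.494 × 212 × (831 − 3.38) × 16.6 / [2900 × (1 + 0.0564 × 16.6)] = 1.44×10^6 / 5615 = 256.2 m³.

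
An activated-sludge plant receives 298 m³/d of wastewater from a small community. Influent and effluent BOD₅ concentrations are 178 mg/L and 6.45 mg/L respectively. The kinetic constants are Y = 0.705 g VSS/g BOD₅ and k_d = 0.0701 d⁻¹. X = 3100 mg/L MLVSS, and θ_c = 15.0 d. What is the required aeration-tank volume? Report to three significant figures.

V ≈ 85.0 m³

From the SRT design equation V = Y Q (S₀−S) θ_c / [X (1 + k_d θ_c)] = 0.705 × 298 × (178 − 6.45) × 15.0 / [3100 × (1 + 0.0701 × 15.0)] = 5.41×10^5 / 6360 = 85.01 m³.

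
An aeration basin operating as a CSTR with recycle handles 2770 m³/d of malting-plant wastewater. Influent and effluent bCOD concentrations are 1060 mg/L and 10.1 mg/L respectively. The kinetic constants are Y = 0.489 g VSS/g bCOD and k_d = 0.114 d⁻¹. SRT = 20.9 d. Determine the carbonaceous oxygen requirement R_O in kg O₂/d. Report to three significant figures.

R_O ≈ 2310 kg O₂/d

The observed yield is Y_obs = Y/(1 + k_d·θ_c) = 0.489 / (1 + 0.114 × 20.9) = 0.489 / 3.383 = 0.1446 g VSS per g bCOD removed.
Substrate removed = Q·(S₀ − S) = 2770 m³/d × (1060 − 10.1) g/m³ = 2.91×10^6 g/d = 2908 kg/d.
P_X = Y_obs·Q·(S₀ − S) = 0.1446 × 2908 = 420.4 kg VSS/d.
R_O = Q·(S₀ − S) − 1.42·P_X = 2908 − 1.42 × 420.4 = 2311 kg O₂/d.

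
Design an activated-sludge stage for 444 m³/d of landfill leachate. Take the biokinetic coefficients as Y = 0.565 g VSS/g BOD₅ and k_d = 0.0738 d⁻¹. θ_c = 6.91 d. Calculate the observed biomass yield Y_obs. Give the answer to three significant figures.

The observed yield is Y_obs = Y/(1 + k_d·θ_c) = 0.565 / (1 + 0.0738 × 6.91) = 0.565 / 1.510 = 0.3742 g VSS per g BOD₅ removed.

Y_obs ≈ 0.374 g VSS/g BOD₅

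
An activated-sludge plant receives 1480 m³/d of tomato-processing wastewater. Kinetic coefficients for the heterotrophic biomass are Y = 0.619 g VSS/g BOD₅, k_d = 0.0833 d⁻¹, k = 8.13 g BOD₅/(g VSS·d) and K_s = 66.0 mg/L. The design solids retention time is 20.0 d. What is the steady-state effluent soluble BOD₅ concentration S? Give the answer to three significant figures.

S ≈ 1.80 mg/L

For a completely mixed reactor with recycle the Lawrence–McCarty relation gives S = K_s·(1 + k_d·θ_c) / [θ_c·(Y·k − k_d) − 1] = 66.0 × (1 + 0.0833 × 20.0) / [20.0 × (0.619 × 8.13 − 0.0833) − 1] = 176.0 / 97.98 = 1.796 mg/L.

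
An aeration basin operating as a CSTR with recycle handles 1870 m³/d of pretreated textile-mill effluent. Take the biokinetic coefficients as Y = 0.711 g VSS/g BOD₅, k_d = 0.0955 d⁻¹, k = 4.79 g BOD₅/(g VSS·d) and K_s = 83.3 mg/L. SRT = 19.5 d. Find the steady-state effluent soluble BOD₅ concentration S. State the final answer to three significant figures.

S ≈ 3.75 mg/L

Effluent substrate depends only on kinetics and SRT: S = K_s(1 + k_d θ_c) / [θ_c(Yk − k_d) − 1] = 83.3 × (1 + 0.0955 × 19.5) / [19.5 × (0.711 × 4.79 − 0.0955) − 1] = 238.4 / 63.55 = 3.752 mg/L.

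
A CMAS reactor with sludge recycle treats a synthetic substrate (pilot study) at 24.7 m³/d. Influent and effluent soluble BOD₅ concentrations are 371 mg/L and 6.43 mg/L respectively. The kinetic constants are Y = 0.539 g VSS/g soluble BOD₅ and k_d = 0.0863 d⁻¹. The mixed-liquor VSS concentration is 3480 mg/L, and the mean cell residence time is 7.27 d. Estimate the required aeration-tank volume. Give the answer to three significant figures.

V ≈ 6.23 m³

Steady-state biomass mass balance: V·X·(1 + k_d·θ_c) = Y·Q·(S₀ − S)·θ_c, so V = 0.539 × 24.7 × (371 − 6.43) × 7.27 / [3480 × (1 + 0.0863 × 7.27)] = 3.53×10^4 / 5663 = 6.231 m³.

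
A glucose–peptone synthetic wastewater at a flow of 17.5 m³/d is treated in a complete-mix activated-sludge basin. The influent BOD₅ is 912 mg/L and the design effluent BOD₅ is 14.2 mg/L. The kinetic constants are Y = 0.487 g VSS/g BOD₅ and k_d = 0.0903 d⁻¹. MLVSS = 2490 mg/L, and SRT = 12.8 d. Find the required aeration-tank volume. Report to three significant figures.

V ≈ 18.2 m³

Steady-state biomass mass balance: V·X·(1 + k_d·θ_c) = Y·Q·(S₀ − S)·θ_c, so V = 0.487 × 17.5 × (912 − 14.2) × 12.8 / [2490 × (1 + 0.0903 × 12.8)] = 9.79×10^4 / 5368 = 18.24 m³.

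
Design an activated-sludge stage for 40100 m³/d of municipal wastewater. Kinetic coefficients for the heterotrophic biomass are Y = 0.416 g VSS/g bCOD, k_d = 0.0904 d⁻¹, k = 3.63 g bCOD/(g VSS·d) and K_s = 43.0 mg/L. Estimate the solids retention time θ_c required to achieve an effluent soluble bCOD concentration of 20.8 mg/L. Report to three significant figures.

θ_c ≈ 2.49 d

At the target effluent, Y k S/(K_s+S) = 0.416×3.63×20.8/63.80 = 0.4923 d⁻¹.
1/θ_c = 0.4923 − 0.0904 = 0.4019 d⁻¹, so θ_c = 2.488 d.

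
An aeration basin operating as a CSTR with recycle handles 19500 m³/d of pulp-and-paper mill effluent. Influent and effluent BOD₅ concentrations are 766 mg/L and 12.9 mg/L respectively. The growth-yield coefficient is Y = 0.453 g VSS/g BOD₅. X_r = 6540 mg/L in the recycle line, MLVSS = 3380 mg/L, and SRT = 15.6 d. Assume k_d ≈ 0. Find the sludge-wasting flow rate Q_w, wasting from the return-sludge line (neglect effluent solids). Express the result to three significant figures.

Q_w ≈ 1020 m³/d

V·X = Y·Q·ΔS·θ_c gives V = 0.453 × 19500 × (766 − 12.9) × 15.6 / 3380 = 30704 m³.
θ_c = V·X/(Q_w·X_r) when wasting from the recycle, so Q_w = V·X/(θ_c·X_r) = 30704 × 3380 / (15.6 × 6540) = 1017 m³/d.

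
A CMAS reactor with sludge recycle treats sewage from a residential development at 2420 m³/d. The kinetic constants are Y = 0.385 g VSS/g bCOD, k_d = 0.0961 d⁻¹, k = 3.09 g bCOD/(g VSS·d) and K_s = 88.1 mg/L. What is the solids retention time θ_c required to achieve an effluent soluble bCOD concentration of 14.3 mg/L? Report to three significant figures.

θ_c ≈ 14.3 d

Specific growth rate at S = 14.3 mg/L: μ = YkS/(K_s+S) = 0.385·3.09·14.3/(88.1+14.3) = 0.1661 d⁻¹.
θ_c = 1/(μ − k_d) = 1/(0.1661 − 0.0961) = 1/0.07003 = 14.28 d.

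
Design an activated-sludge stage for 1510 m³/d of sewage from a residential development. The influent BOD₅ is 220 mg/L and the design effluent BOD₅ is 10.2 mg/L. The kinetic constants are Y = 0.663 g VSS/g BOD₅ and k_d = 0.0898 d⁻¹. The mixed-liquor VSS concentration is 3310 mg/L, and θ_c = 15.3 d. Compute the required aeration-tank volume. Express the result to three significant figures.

From the SRT design equation V = Y Q (S₀−S) θ_c / [X (1 + k_d θ_c)] = 0.663 × 1510 × (220 − 10.2) × 15.3 / [3310 × (1 + 0.0898 × 15.3)] = 3.21×10^6 / 7858 = 409.0 m³.

V ≈ 409 m³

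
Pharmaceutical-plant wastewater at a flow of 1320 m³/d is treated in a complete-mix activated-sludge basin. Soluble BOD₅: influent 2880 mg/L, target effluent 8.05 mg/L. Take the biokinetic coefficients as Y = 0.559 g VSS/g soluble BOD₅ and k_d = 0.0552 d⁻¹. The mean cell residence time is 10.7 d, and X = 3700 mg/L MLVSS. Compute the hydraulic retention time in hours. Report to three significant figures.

From the SRT design equation V = Y Q (S₀−S) θ_c / [X (1 + k_d θ_c)] = 0.559 × 1320 × (2880 − 8.05) × 10.7 / [3700 × (1 + 0.0552 × 10.7)] = 2.27×10^7 / 5885 = 3853 m³.
τ = V/Q = 3853/1320 = 2.919 d, or 70.05 h.

τ ≈ 70.1 h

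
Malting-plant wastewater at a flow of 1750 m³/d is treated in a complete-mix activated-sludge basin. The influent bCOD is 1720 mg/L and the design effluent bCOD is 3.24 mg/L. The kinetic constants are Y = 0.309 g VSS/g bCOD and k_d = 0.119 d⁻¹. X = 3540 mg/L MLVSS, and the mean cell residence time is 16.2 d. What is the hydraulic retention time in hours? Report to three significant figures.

τ ≈ 19.9 h

From the SRT design equation V = Y Q (S₀−S) θ_c / [X (1 + k_d θ_c)] = 0.309 × 1750 × (1720 − 3.24) × 16.2 / [3540 × (1 + 0.119 × 16.2)] = 1.5×10^7 / 10364 = 1451 m³.
τ = V/Q = 1451/1750 = 0.8292 d, or 19.90 h.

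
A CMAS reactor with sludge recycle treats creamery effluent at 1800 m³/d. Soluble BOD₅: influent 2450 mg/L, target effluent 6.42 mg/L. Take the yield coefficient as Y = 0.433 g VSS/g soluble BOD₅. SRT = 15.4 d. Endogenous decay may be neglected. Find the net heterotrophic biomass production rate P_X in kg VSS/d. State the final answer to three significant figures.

P_X ≈ 1900 kg VSS/d

Since k_d ≈ 0, Y_obs = Y = 0.433 g VSS/g soluble BOD₅.
Q·(S₀ − S) = 1800 × (2450 − 6.42) × 10⁻³ = 4398 kg/d removed.
Biomass produced: P_X = Y_obs·Q·ΔS = 0.4330 × 4398 ≈ 1905 kg VSS/d.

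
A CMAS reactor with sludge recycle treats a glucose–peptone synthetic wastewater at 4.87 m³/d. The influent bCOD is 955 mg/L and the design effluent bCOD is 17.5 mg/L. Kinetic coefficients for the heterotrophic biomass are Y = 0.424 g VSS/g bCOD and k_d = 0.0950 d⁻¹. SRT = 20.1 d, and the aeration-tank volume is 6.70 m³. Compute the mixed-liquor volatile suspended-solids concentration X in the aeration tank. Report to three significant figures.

X ≈ 2000 mg/L

Solving the biomass balance for X: X = Y Q (S₀−S) θ_c / [V (1+k_d θ_c)] = 0.424 × 4.87 × (955 − 17.5) × 20.1 / [6.70 × (1 + 0.0950 × 20.1)] = 1996 mg/L.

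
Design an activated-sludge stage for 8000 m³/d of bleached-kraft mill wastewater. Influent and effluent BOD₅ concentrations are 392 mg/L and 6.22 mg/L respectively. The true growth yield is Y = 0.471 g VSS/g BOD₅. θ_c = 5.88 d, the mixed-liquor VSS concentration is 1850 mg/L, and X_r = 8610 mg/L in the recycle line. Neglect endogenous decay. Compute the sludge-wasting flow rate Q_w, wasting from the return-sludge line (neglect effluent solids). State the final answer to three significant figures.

Biomass mass balance (decay neglected): V·X = Y·Q·(S₀ − S)·θ_c, so V = 0.471 × 8000 × (392 − 6.22) × 5.88 / 1850 = 4620 m³.
Wasting from the return line (neglecting effluent solids): Q_w = V·X / (θ_c·X_r) = 4620 × 1850 / (5.88 × 8610) = 168.8 m³/d.

Q_w ≈ 169 m³/d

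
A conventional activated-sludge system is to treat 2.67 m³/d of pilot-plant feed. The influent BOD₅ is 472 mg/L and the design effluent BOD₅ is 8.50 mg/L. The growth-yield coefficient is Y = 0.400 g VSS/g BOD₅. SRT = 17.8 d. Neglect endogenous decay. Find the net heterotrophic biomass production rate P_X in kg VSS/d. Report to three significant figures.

With endogenous decay neglected, the observed yield equals the true yield: Y_obs = Y = 0.400 g VSS/g BOD₅.
ΔS = 472 − 8.50 = 463.5 mg/L, so the substrate removal rate is 2.67 × 463.5/1000 = 1.238 kg BOD₅/d.
Net biomass production P_X = Y_obs × Q·(S₀ − S) = 0.4000 × 1.238 = 0.4950 kg VSS/d.

P_X ≈ 0.495 kg VSS/d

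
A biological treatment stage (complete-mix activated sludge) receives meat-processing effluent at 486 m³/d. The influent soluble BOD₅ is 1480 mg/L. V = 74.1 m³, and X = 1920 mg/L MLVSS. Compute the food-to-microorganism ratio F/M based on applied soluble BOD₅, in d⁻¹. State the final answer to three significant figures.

F/M = Q·S₀ / (V·X) = 486 × 1480 / (74.10 × 1920) = 5.056 g soluble BOD₅·(g VSS·d)⁻¹.

F/M ≈ 5.06 d⁻¹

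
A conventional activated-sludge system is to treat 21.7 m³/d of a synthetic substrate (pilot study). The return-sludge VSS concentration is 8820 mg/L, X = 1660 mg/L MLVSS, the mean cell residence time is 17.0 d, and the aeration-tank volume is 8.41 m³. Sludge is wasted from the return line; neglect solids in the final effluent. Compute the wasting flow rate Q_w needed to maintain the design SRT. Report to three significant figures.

Q_w = (V·X)/(θ_c X_r) = 8.410 × 1660 / (17.0 × 8820) = 0.09311 m³/d.

Q_w ≈ 0.0931 m³/d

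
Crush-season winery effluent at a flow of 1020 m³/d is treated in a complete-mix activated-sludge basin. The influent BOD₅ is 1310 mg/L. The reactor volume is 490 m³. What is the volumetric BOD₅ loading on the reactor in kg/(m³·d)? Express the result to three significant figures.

Volumetric loading L_v = Q·S₀ / V = 1020 × 1310 g/m³ / 490.0 m³ = 2727 g/(m³·d) = 2.727 kg BOD₅/(m³·d).

L_v ≈ 2.73 kg BOD₅/(m³·d)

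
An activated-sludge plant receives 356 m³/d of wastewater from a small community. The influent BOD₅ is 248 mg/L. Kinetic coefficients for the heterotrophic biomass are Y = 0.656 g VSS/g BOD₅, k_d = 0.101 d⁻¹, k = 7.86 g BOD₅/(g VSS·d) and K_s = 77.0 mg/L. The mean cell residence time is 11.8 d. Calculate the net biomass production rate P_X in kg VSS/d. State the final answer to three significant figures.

For a completely mixed reactor with recycle the Lawrence–McCarty relation gives S = K_s·(1 + k_d·θ_c) / [θ_c·(Y·k − k_d) − 1] = 77.0 × (1 + 0.101 × 11.8) / [11.8 × (0.656 × 7.86 − 0.101) − 1] = 168.8 / 58.65 = 2.878 mg/L.
Observed yield with endogenous decay: Y_obs = Y / (1 + k_d·θ_c) = 0.656 / (1 + 0.101 × 11.8) = 0.656 / 2.192 = 0.2993 g VSS/g BOD₅.
Mass of BOD₅ removed per day: Q(S₀ − S) = 356 × 245.1 g/m³ = 87.26 kg/d.
Biomass produced: P_X = Y_obs·Q·ΔS = 0.2993 × 87.26 ≈ 26.12 kg VSS/d.

P_X ≈ 26.1 kg VSS/d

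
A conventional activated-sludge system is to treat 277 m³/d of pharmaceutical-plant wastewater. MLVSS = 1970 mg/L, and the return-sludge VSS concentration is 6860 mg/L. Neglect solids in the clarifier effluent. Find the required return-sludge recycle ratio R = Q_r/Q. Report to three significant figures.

R ≈ 0.403

R = Q_r/Q = X/(X_r − X) = 1970 / (6860 − 1970) = 0.4029.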